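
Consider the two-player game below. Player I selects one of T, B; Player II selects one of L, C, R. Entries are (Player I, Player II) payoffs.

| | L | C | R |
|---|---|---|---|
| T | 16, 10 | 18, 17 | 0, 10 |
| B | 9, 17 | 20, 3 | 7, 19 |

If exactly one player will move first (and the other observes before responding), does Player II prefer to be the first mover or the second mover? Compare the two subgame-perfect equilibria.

first

If Player I leads: Player II's best replies are T→C, B→R; Player I's induced payoffs 18, 7; outcome (T, C), payoffs (18, 17).
If Player II leads: Player I's best replies are L→T, C→B, R→B; Player II's induced payoffs 10, 3, 19; outcome (B, R), payoffs (7, 19).
Player II gets 19 moving first and 17 moving second, so Player II prefers to move first.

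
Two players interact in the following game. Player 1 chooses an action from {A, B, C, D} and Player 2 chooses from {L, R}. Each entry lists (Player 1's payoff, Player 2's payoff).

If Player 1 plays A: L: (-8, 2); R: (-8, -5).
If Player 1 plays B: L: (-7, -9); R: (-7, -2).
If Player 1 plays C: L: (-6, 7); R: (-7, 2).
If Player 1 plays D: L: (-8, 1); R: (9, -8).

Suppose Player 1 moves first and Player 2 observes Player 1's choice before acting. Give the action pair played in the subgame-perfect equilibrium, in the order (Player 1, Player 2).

(C, L)

Backward induction with Player 1 moving first.
- A → Player 2 plays L (best of 2, -5); Player 1 gets -8.
- B → Player 2 plays R (best of -9, -2); Player 1 gets -7.
- C → Player 2 plays L (best of 7, 2); Player 1 gets -6.
- D → Player 2 plays L (best of 1, -8); Player 1 gets -8.
Player 1's induced payoffs are -8, -7, -6, -8, so Player 1 commits to C. Subgame-perfect outcome: (C, L) with payoffs (-6, 7).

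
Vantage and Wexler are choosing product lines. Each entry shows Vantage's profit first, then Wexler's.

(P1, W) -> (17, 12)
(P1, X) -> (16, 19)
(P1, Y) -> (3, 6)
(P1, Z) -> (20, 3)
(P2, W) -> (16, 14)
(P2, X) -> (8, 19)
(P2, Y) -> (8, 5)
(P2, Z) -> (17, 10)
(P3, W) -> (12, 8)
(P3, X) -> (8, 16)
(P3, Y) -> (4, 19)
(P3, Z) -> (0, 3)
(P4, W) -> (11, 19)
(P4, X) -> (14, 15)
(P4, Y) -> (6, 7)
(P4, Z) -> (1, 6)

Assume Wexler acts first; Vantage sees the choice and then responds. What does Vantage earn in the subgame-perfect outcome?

Solve by backward induction (Wexler leads).
- W: BR = P1, leader payoff 12.
- X: BR = P1, leader payoff 19.
- Y: BR = P2, leader payoff 5.
- Z: BR = P1, leader payoff 3.
Maximizing over 12, 19, 5, 3, Wexler chooses X. Subgame-perfect outcome: (P1, X) with payoffs (16, 19).

16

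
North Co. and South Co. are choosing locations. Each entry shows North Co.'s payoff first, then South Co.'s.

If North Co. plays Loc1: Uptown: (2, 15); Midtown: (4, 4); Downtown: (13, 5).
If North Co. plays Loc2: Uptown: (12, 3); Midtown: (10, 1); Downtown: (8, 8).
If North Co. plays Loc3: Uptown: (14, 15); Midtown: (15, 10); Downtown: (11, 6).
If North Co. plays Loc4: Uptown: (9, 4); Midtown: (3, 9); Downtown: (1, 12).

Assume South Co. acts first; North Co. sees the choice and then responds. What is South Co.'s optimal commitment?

Uptown

Work backward from North Co.'s decision.
- Uptown: BR = Loc3, leader payoff 15.
- Midtown: BR = Loc3, leader payoff 10.
- Downtown: BR = Loc1, leader payoff 5.
Among 15, 10, 5, the best is 15 at Uptown. Subgame-perfect outcome: (Loc3, Uptown) with payoffs (14, 15).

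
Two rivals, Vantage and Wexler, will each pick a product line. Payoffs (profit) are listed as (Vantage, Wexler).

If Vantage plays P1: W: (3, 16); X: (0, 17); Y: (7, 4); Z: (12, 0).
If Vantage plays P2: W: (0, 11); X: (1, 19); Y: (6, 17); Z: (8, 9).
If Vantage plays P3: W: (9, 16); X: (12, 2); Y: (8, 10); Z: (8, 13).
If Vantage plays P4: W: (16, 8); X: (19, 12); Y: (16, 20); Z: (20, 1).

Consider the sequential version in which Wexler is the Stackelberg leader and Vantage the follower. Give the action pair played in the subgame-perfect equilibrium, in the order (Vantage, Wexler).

Backward induction with Wexler moving first.
- W → Vantage plays P4 (best of 3, 0, 9, 16); Wexler gets 8.
- X → Vantage plays P4 (best of 0, 1, 12, 19); Wexler gets 12.
- Y → Vantage plays P4 (best of 7, 6, 8, 16); Wexler gets 20.
- Z → Vantage plays P4 (best of 12, 8, 8, 20); Wexler gets 1.
Among 8, 12, 20, 1, the best is 20 at Y. Subgame-perfect outcome: (P4, Y) with payoffs (16, 20).

(P4, Y)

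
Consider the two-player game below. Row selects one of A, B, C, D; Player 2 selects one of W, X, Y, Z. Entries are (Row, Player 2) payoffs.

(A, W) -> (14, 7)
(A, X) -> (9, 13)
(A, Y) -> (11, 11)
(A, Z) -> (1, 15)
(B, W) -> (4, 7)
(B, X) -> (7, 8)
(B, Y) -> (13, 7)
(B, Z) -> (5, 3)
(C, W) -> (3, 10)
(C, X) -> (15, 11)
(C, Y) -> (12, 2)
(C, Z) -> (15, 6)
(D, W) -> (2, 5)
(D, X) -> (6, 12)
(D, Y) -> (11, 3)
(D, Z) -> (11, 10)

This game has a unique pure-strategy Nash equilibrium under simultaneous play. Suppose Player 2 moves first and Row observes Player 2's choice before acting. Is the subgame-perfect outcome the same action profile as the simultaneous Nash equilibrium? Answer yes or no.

yes

Solve by backward induction (Player 2 leads).
- W: Row compares 14, 4, 3, 2 and picks A; Player 2 would get 7.
- X: Row compares 9, 7, 15, 6 and picks C; Player 2 would get 11.
- Y: Row compares 11, 13, 12, 11 and picks B; Player 2 would get 7.
- Z: Row compares 1, 5, 15, 11 and picks C; Player 2 would get 6.
Among 7, 11, 7, 6, the best is 11 at X. Subgame-perfect outcome: (C, X) with payoffs (15, 11).
Under simultaneous play:
Row's best replies: W→A; X→C; Y→B; Z→C.
Player 2's best replies: A→Z; B→X; C→X; D→X.
Only (C, X) has each player best-responding; Nash payoffs (15, 11).
Sequential outcome (C, X) coincides with the Nash profile (C, X).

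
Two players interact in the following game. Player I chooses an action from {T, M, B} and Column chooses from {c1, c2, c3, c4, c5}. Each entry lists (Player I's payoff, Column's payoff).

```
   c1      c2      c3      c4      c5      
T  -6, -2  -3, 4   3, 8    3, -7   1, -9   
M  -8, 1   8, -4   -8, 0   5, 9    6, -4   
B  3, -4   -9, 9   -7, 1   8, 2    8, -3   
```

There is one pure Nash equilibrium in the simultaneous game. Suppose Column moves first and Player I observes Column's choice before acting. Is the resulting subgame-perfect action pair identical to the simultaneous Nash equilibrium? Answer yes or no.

Work backward from Player I's decision.
- c1 → Player I plays B (best of -6, -8, 3); Column gets -4.
- c2 → Player I plays M (best of -3, 8, -9); Column gets -4.
- c3 → Player I plays T (best of 3, -8, -7); Column gets 8.
- c4 → Player I plays B (best of 3, 5, 8); Column gets 2.
- c5 → Player I plays B (best of 1, 6, 8); Column gets -3.
Among -4, -4, 8, 2, -3, the best is 8 at c3. Subgame-perfect outcome: (T, c3) with payoffs (3, 8).
For the simultaneous game, intersect best replies.
Player I's best replies: c1→B; c2→M; c3→T; c4→B; c5→B.
Column's best replies: T→c3; M→c4; B→c2.
Only (T, c3) has each player best-responding; Nash payoffs (3, 8).
Sequential outcome (T, c3) coincides with the Nash profile (T, c3).

yes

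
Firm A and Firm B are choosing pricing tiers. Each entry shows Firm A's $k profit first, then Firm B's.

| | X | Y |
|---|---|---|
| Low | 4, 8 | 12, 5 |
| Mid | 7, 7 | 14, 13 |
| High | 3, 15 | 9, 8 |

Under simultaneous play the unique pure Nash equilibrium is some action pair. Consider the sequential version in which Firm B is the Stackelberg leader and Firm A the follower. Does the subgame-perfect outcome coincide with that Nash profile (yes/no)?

Work backward from Firm A's decision.
- X: Firm A compares 4, 7, 3 and picks Mid; Firm B would get 7.
- Y: Firm A compares 12, 14, 9 and picks Mid; Firm B would get 13.
Maximizing over 7, 13, Firm B chooses Y. Subgame-perfect outcome: (Mid, Y) with payoffs (14, 13).
For the simultaneous game, intersect best replies.
Firm A's best replies: X→Mid; Y→Mid.
Firm B's best replies: Low→X; Mid→Y; High→X.
Only (Mid, Y) has each player best-responding; Nash payoffs (14, 13).
Sequential outcome (Mid, Y) coincides with the Nash profile (Mid, Y).

yes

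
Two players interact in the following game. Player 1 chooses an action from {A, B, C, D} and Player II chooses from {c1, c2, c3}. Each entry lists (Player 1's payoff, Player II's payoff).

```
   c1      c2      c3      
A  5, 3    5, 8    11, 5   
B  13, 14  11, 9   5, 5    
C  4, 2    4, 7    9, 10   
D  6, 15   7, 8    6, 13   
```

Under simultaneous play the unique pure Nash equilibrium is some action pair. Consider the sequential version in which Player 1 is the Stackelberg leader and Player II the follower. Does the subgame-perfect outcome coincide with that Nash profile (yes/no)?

yes

Backward induction with Player 1 moving first.
- A → Player II plays c2 (best of 3, 8, 5); Player 1 gets 5.
- B → Player II plays c1 (best of 14, 9, 5); Player 1 gets 13.
- C → Player II plays c3 (best of 2, 7, 10); Player 1 gets 9.
- D → Player II plays c1 (best of 15, 8, 13); Player 1 gets 6.
Player 1's induced payoffs are 5, 13, 9, 6, so Player 1 commits to B. Subgame-perfect outcome: (B, c1) with payoffs (13, 14).
Now find the simultaneous Nash equilibrium.
Player 1's best replies: c1→B; c2→B; c3→A.
Player II's best replies: A→c2; B→c1; C→c3; D→c1.
The unique mutual best reply is (B, c1), giving (13, 14).
Sequential outcome (B, c1) coincides with the Nash profile (B, c1).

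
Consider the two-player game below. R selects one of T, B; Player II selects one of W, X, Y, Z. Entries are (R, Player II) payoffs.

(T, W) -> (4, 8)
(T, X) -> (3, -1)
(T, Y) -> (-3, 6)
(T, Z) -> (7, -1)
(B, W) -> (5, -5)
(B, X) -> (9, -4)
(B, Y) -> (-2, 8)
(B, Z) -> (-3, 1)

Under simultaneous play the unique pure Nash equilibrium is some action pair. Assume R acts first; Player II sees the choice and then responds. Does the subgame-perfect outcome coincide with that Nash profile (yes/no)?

Solve by backward induction (R leads).
- T → Player II plays W (best of 8, -1, 6, -1); R gets 4.
- B → Player II plays Y (best of -5, -4, 8, 1); R gets -2.
Maximizing over 4, -2, R chooses T. Subgame-perfect outcome: (T, W) with payoffs (4, 8).
For the simultaneous game, intersect best replies.
R's best replies: W→B; X→B; Y→B; Z→T.
Player II's best replies: T→W; B→Y.
The unique mutual best reply is (B, Y), giving (-2, 8).
Sequential outcome (T, W) differs from the Nash profile (B, Y).

no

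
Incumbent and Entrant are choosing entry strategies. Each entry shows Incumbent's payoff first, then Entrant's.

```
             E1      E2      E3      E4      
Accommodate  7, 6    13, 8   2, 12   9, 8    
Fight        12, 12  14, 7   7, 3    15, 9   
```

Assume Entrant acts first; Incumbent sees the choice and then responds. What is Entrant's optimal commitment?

Work backward from Incumbent's decision.
- E1: BR = Fight, leader payoff 12.
- E2: BR = Fight, leader payoff 7.
- E3: BR = Fight, leader payoff 3.
- E4: BR = Fight, leader payoff 9.
Entrant's induced payoffs are 12, 7, 3, 9, so Entrant commits to E1. Subgame-perfect outcome: (Fight, E1) with payoffs (12, 12).

E1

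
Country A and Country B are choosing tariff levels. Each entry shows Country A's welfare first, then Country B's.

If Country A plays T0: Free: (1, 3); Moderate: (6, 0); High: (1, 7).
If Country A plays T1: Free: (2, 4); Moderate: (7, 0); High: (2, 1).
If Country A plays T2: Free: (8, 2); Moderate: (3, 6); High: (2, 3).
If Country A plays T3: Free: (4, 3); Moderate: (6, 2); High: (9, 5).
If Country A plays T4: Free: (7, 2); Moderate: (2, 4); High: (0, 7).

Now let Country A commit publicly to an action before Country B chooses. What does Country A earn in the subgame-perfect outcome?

Backward induction with Country A moving first.
- T0: Country B compares 3, 0, 7 and picks High; Country A would get 1.
- T1: Country B compares 4, 0, 1 and picks Free; Country A would get 2.
- T2: Country B compares 2, 6, 3 and picks Moderate; Country A would get 3.
- T3: Country B compares 3, 2, 5 and picks High; Country A would get 9.
- T4: Country B compares 2, 4, 7 and picks High; Country A would get 0.
Among 1, 2, 3, 9, 0, the best is 9 at T3. Subgame-perfect outcome: (T3, High) with payoffs (9, 5).

9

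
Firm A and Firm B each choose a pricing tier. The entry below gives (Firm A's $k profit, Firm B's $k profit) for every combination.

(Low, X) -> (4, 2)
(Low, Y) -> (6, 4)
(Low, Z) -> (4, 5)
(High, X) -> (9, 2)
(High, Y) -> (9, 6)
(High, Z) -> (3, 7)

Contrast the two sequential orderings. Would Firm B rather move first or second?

If Firm A leads: Firm B's best replies are Low→Z, High→Z; Firm A's induced payoffs 4, 3; outcome (Low, Z), payoffs (4, 5).
If Firm B leads: Firm A's best replies are X→High, Y→High, Z→Low; Firm B's induced payoffs 2, 6, 5; outcome (High, Y), payoffs (9, 6).
Firm B gets 6 moving first and 5 moving second, so Firm B prefers to move first.

first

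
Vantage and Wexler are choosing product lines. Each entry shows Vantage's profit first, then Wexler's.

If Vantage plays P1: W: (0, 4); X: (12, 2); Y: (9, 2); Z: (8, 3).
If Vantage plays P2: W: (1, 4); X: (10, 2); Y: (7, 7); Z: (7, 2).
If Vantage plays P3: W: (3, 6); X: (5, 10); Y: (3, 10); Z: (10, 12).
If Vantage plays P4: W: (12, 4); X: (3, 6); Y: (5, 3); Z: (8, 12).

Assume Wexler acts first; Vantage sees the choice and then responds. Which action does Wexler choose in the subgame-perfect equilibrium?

Solve by backward induction (Wexler leads).
- W: BR = P4, leader payoff 4.
- X: BR = P1, leader payoff 2.
- Y: BR = P1, leader payoff 2.
- Z: BR = P3, leader payoff 12.
Maximizing over 4, 2, 2, 12, Wexler chooses Z. Subgame-perfect outcome: (P3, Z) with payoffs (10, 12).

Z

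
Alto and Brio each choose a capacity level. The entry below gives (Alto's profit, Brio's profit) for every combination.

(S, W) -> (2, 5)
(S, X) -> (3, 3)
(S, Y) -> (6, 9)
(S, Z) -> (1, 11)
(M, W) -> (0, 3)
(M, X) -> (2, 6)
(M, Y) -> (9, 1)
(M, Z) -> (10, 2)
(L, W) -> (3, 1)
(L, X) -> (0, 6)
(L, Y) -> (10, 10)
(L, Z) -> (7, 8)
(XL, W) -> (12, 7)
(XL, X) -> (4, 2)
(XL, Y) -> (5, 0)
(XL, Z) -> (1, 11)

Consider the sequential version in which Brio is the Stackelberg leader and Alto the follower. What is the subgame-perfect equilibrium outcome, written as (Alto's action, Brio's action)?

Alto best-responds to each possible Brio move:
- W → Alto plays XL (best of 2, 0, 3, 12); Brio gets 7.
- X → Alto plays XL (best of 3, 2, 0, 4); Brio gets 2.
- Y → Alto plays L (best of 6, 9, 10, 5); Brio gets 10.
- Z → Alto plays M (best of 1, 10, 7, 1); Brio gets 2.
Brio's induced payoffs are 7, 2, 10, 2, so Brio commits to Y. Subgame-perfect outcome: (L, Y) with payoffs (10, 10).

(L, Y)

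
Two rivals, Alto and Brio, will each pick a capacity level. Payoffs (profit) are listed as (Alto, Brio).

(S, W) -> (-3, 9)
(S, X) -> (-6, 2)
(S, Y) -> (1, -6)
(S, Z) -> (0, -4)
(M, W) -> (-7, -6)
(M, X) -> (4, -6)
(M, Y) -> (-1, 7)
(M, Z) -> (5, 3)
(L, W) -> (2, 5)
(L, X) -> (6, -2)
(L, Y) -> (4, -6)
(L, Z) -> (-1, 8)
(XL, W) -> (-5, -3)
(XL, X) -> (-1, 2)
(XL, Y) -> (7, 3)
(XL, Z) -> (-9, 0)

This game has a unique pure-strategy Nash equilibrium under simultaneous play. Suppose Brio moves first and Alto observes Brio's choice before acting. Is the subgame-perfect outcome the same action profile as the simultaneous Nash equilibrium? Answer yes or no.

no

Solve by backward induction (Brio leads).
- W: Alto compares -3, -7, 2, -5 and picks L; Brio would get 5.
- X: Alto compares -6, 4, 6, -1 and picks L; Brio would get -2.
- Y: Alto compares 1, -1, 4, 7 and picks XL; Brio would get 3.
- Z: Alto compares 0, 5, -1, -9 and picks M; Brio would get 3.
Among 5, -2, 3, 3, the best is 5 at W. Subgame-perfect outcome: (L, W) with payoffs (2, 5).
Under simultaneous play:
Alto's best replies: W→L; X→L; Y→XL; Z→M.
Brio's best replies: S→W; M→Y; L→Z; XL→Y.
The unique mutual best reply is (XL, Y), giving (7, 3).
Sequential outcome (L, W) differs from the Nash profile (XL, Y).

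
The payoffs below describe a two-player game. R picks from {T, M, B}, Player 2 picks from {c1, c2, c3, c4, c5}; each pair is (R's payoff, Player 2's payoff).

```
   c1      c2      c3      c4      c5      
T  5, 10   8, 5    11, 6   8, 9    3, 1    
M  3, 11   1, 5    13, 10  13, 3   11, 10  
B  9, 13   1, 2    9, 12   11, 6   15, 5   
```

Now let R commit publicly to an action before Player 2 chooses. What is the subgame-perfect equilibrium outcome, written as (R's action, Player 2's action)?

(B, c1)

Backward induction with R moving first.
- T: Player 2 compares 10, 5, 6, 9, 1 and picks c1; R would get 5.
- M: Player 2 compares 11, 5, 10, 3, 10 and picks c1; R would get 3.
- B: Player 2 compares 13, 2, 12, 6, 5 and picks c1; R would get 9.
Maximizing over 5, 3, 9, R chooses B. Subgame-perfect outcome: (B, c1) with payoffs (9, 13).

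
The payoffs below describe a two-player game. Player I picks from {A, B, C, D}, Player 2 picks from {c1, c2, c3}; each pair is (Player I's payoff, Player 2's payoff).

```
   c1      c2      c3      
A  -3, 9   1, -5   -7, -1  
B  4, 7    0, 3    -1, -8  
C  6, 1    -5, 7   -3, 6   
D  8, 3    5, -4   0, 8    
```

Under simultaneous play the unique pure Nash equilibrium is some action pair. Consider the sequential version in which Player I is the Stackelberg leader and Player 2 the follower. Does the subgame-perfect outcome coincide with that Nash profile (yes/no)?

no

Player 2 best-responds to each possible Player I move:
- A: BR = c1, leader payoff -3.
- B: BR = c1, leader payoff 4.
- C: BR = c2, leader payoff -5.
- D: BR = c3, leader payoff 0.
Player I's induced payoffs are -3, 4, -5, 0, so Player I commits to B. Subgame-perfect outcome: (B, c1) with payoffs (4, 7).
Under simultaneous play:
Player I's best replies: c1→D; c2→D; c3→D.
Player 2's best replies: A→c1; B→c1; C→c2; D→c3.
The unique mutual best reply is (D, c3), giving (0, 8).
Sequential outcome (B, c1) differs from the Nash profile (D, c3).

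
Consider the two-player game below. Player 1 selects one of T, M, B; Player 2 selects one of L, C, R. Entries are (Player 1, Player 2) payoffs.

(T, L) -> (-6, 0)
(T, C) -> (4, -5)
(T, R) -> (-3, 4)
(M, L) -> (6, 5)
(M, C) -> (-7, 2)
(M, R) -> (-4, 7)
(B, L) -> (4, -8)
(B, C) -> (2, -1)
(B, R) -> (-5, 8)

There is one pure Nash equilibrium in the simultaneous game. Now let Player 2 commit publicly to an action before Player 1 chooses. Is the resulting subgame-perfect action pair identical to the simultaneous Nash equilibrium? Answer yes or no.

no

Solve by backward induction (Player 2 leads).
- L: Player 1 compares -6, 6, 4 and picks M; Player 2 would get 5.
- C: Player 1 compares 4, -7, 2 and picks T; Player 2 would get -5.
- R: Player 1 compares -3, -4, -5 and picks T; Player 2 would get 4.
Player 2's induced payoffs are 5, -5, 4, so Player 2 commits to L. Subgame-perfect outcome: (M, L) with payoffs (6, 5).
Now find the simultaneous Nash equilibrium.
Player 1's best replies: L→M; C→T; R→T.
Player 2's best replies: T→R; M→R; B→R.
Only (T, R) has each player best-responding; Nash payoffs (-3, 4).
Sequential outcome (M, L) differs from the Nash profile (T, R).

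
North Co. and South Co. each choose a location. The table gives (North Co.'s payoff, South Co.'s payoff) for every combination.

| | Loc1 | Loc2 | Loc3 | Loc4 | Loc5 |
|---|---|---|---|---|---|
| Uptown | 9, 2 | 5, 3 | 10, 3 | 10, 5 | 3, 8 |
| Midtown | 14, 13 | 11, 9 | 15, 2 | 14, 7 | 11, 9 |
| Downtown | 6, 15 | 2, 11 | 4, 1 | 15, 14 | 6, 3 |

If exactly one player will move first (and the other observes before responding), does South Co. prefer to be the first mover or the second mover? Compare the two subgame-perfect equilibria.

If North Co. leads: South Co.'s best replies are Uptown→Loc5, Midtown→Loc1, Downtown→Loc1; North Co.'s induced payoffs 3, 14, 6; outcome (Midtown, Loc1), payoffs (14, 13).
If South Co. leads: North Co.'s best replies are Loc1→Midtown, Loc2→Midtown, Loc3→Midtown, Loc4→Downtown, Loc5→Midtown; South Co.'s induced payoffs 13, 9, 2, 14, 9; outcome (Downtown, Loc4), payoffs (15, 14).
South Co. gets 14 moving first and 13 moving second, so South Co. prefers to move first.

first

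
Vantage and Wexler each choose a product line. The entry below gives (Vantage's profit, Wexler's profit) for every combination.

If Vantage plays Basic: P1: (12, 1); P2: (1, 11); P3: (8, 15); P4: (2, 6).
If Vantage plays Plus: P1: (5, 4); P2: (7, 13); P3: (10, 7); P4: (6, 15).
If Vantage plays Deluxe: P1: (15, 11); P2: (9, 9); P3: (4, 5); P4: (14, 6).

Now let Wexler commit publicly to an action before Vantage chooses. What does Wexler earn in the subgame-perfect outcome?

11

Solve by backward induction (Wexler leads).
- P1: Vantage compares 12, 5, 15 and picks Deluxe; Wexler would get 11.
- P2: Vantage compares 1, 7, 9 and picks Deluxe; Wexler would get 9.
- P3: Vantage compares 8, 10, 4 and picks Plus; Wexler would get 7.
- P4: Vantage compares 2, 6, 14 and picks Deluxe; Wexler would get 6.
Maximizing over 11, 9, 7, 6, Wexler chooses P1. Subgame-perfect outcome: (Deluxe, P1) with payoffs (15, 11).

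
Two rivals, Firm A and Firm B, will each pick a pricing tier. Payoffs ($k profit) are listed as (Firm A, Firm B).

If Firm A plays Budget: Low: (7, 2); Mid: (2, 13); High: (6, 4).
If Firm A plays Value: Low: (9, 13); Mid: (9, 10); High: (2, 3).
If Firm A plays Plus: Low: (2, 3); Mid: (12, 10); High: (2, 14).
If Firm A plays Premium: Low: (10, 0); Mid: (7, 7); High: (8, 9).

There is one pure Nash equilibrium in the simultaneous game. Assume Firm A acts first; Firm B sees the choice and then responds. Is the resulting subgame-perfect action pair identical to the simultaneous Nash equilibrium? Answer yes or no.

no

Solve by backward induction (Firm A leads).
- Budget: BR = Mid, leader payoff 2.
- Value: BR = Low, leader payoff 9.
- Plus: BR = High, leader payoff 2.
- Premium: BR = High, leader payoff 8.
Maximizing over 2, 9, 2, 8, Firm A chooses Value. Subgame-perfect outcome: (Value, Low) with payoffs (9, 13).
For the simultaneous game, intersect best replies.
Firm A's best replies: Low→Premium; Mid→Plus; High→Premium.
Firm B's best replies: Budget→Mid; Value→Low; Plus→High; Premium→High.
The unique mutual best reply is (Premium, High), giving (8, 9).
Sequential outcome (Value, Low) differs from the Nash profile (Premium, High).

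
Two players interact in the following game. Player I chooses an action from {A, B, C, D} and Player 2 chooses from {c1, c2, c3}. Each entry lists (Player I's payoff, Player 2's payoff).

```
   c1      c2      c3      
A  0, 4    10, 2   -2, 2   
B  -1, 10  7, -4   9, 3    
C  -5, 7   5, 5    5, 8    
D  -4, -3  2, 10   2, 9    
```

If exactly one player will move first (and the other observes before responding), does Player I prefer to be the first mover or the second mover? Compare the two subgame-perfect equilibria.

If Player I leads: Player 2's best replies are A→c1, B→c1, C→c3, D→c2; Player I's induced payoffs 0, -1, 5, 2; outcome (C, c3), payoffs (5, 8).
If Player 2 leads: Player I's best replies are c1→A, c2→A, c3→B; Player 2's induced payoffs 4, 2, 3; outcome (A, c1), payoffs (0, 4).
Player I gets 5 moving first and 0 moving second, so Player I prefers to move first.

first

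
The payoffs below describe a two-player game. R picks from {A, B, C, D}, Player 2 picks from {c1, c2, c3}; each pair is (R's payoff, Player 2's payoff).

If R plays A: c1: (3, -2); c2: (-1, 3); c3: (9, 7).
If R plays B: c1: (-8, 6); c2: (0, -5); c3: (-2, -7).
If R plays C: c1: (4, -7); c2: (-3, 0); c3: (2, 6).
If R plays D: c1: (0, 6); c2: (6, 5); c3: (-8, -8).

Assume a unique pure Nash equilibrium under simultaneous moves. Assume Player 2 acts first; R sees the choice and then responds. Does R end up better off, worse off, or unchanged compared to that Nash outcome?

unchanged

Solve by backward induction (Player 2 leads).
- c1: R compares 3, -8, 4, 0 and picks C; Player 2 would get -7.
- c2: R compares -1, 0, -3, 6 and picks D; Player 2 would get 5.
- c3: R compares 9, -2, 2, -8 and picks A; Player 2 would get 7.
Maximizing over -7, 5, 7, Player 2 chooses c3. Subgame-perfect outcome: (A, c3) with payoffs (9, 7).
For the simultaneous game, intersect best replies.
R's best replies: c1→C; c2→D; c3→A.
Player 2's best replies: A→c3; B→c1; C→c3; D→c1.
The unique mutual best reply is (A, c3), giving (9, 7).
R earns 9 sequentially versus 9 at the Nash outcome: unchanged.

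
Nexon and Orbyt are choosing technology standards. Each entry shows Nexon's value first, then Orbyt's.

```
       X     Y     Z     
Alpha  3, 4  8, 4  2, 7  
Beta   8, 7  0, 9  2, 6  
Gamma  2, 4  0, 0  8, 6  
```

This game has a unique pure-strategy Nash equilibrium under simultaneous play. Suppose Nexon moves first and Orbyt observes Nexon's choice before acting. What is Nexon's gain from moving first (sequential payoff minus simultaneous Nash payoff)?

0

Solve by backward induction (Nexon leads).
- Alpha: BR = Z, leader payoff 2.
- Beta: BR = Y, leader payoff 0.
- Gamma: BR = Z, leader payoff 8.
Among 2, 0, 8, the best is 8 at Gamma. Subgame-perfect outcome: (Gamma, Z) with payoffs (8, 6).
For the simultaneous game, intersect best replies.
Nexon's best replies: X→Beta; Y→Alpha; Z→Gamma.
Orbyt's best replies: Alpha→Z; Beta→Y; Gamma→Z.
Only (Gamma, Z) has each player best-responding; Nash payoffs (8, 6).
Nexon's commitment gain: 8 − 8 = 0.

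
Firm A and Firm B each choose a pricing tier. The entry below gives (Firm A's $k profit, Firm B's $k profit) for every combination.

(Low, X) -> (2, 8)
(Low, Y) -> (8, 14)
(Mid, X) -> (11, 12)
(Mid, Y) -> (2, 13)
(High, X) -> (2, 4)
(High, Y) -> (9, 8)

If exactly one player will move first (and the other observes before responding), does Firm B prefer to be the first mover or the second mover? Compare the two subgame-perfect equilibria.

first

If Firm A leads: Firm B's best replies are Low→Y, Mid→Y, High→Y; Firm A's induced payoffs 8, 2, 9; outcome (High, Y), payoffs (9, 8).
If Firm B leads: Firm A's best replies are X→Mid, Y→High; Firm B's induced payoffs 12, 8; outcome (Mid, X), payoffs (11, 12).
Firm B gets 12 moving first and 8 moving second, so Firm B prefers to move first.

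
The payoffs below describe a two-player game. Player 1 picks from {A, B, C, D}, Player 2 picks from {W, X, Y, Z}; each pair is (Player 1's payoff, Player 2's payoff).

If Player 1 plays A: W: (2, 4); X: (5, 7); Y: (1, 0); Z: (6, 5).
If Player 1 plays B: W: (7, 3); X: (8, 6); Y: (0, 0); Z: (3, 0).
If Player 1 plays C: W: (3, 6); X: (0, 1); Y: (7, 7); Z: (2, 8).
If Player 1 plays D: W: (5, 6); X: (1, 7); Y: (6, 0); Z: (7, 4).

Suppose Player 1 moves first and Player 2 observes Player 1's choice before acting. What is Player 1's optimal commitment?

B

Work backward from Player 2's decision.
- A → Player 2 plays X (best of 4, 7, 0, 5); Player 1 gets 5.
- B → Player 2 plays X (best of 3, 6, 0, 0); Player 1 gets 8.
- C → Player 2 plays Z (best of 6, 1, 7, 8); Player 1 gets 2.
- D → Player 2 plays X (best of 6, 7, 0, 4); Player 1 gets 1.
Player 1's induced payoffs are 5, 8, 2, 1, so Player 1 commits to B. Subgame-perfect outcome: (B, X) with payoffs (8, 6).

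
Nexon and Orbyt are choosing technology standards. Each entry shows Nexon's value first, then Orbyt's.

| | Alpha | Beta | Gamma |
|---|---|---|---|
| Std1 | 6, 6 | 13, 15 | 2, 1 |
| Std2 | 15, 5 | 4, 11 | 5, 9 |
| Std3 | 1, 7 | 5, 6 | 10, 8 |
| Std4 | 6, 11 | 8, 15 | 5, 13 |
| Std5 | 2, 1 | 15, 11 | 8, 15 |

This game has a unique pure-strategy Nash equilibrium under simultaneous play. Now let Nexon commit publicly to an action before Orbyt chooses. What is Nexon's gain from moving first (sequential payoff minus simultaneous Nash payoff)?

Solve by backward induction (Nexon leads).
- Std1: BR = Beta, leader payoff 13.
- Std2: BR = Beta, leader payoff 4.
- Std3: BR = Gamma, leader payoff 10.
- Std4: BR = Beta, leader payoff 8.
- Std5: BR = Gamma, leader payoff 8.
Among 13, 4, 10, 8, 8, the best is 13 at Std1. Subgame-perfect outcome: (Std1, Beta) with payoffs (13, 15).
Now find the simultaneous Nash equilibrium.
Nexon's best replies: Alpha→Std2; Beta→Std5; Gamma→Std3.
Orbyt's best replies: Std1→Beta; Std2→Beta; Std3→Gamma; Std4→Beta; Std5→Gamma.
Only (Std3, Gamma) has each player best-responding; Nash payoffs (10, 8).
Nexon's commitment gain: 13 − 10 = 3.

3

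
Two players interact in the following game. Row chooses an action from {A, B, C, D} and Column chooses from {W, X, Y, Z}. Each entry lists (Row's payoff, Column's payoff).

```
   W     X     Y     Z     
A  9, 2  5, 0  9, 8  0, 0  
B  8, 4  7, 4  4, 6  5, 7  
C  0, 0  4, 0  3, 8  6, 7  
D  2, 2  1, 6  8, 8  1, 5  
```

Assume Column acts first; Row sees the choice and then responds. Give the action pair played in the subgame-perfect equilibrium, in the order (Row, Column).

Backward induction with Column moving first.
- W: Row compares 9, 8, 0, 2 and picks A; Column would get 2.
- X: Row compares 5, 7, 4, 1 and picks B; Column would get 4.
- Y: Row compares 9, 4, 3, 8 and picks A; Column would get 8.
- Z: Row compares 0, 5, 6, 1 and picks C; Column would get 7.
Maximizing over 2, 4, 8, 7, Column chooses Y. Subgame-perfect outcome: (A, Y) with payoffs (9, 8).

(A, Y)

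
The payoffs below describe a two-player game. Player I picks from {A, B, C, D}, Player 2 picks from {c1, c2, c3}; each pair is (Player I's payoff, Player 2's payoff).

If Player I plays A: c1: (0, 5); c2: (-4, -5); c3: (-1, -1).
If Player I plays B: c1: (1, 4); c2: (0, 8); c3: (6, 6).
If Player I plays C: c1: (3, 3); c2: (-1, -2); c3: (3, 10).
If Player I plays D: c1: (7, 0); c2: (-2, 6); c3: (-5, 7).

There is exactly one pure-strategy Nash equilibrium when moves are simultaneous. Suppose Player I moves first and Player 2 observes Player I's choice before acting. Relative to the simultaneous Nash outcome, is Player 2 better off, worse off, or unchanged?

Player 2 best-responds to each possible Player I move:
- A: Player 2 compares 5, -5, -1 and picks c1; Player I would get 0.
- B: Player 2 compares 4, 8, 6 and picks c2; Player I would get 0.
- C: Player 2 compares 3, -2, 10 and picks c3; Player I would get 3.
- D: Player 2 compares 0, 6, 7 and picks c3; Player I would get -5.
Player I's induced payoffs are 0, 0, 3, -5, so Player I commits to C. Subgame-perfect outcome: (C, c3) with payoffs (3, 10).
Under simultaneous play:
Player I's best replies: c1→D; c2→B; c3→B.
Player 2's best replies: A→c1; B→c2; C→c3; D→c3.
Only (B, c2) has each player best-responding; Nash payoffs (0, 8).
Player 2 earns 10 sequentially versus 8 at the Nash outcome: better off.

better off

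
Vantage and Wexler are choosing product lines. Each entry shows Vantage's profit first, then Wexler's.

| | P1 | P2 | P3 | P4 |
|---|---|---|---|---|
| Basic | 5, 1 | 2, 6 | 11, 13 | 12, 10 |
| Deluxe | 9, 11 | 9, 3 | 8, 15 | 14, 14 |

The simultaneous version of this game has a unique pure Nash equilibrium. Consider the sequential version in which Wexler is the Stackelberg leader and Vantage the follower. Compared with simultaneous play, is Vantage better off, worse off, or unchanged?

better off

Work backward from Vantage's decision.
- P1: Vantage compares 5, 9 and picks Deluxe; Wexler would get 11.
- P2: Vantage compares 2, 9 and picks Deluxe; Wexler would get 3.
- P3: Vantage compares 11, 8 and picks Basic; Wexler would get 13.
- P4: Vantage compares 12, 14 and picks Deluxe; Wexler would get 14.
Maximizing over 11, 3, 13, 14, Wexler chooses P4. Subgame-perfect outcome: (Deluxe, P4) with payoffs (14, 14).
Under simultaneous play:
Vantage's best replies: P1→Deluxe; P2→Deluxe; P3→Basic; P4→Deluxe.
Wexler's best replies: Basic→P3; Deluxe→P3.
Only (Basic, P3) has each player best-responding; Nash payoffs (11, 13).
Vantage earns 14 sequentially versus 11 at the Nash outcome: better off.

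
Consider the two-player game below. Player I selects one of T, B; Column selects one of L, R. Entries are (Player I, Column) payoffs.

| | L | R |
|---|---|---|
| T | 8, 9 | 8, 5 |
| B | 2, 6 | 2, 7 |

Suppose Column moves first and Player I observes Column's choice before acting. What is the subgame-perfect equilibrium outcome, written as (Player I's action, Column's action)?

Solve by backward induction (Column leads).
- L: BR = T, leader payoff 9.
- R: BR = T, leader payoff 5.
Among 9, 5, the best is 9 at L. Subgame-perfect outcome: (T, L) with payoffs (8, 9).

(T, L)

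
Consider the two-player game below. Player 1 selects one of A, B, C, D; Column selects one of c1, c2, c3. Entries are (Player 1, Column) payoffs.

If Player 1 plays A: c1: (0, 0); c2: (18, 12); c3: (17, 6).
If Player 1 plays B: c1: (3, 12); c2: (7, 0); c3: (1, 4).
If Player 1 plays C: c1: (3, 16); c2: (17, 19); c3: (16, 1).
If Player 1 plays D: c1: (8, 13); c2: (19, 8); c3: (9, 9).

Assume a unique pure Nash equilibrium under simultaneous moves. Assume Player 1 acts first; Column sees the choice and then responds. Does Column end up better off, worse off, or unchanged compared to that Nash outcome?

Column best-responds to each possible Player 1 move:
- A: Column compares 0, 12, 6 and picks c2; Player 1 would get 18.
- B: Column compares 12, 0, 4 and picks c1; Player 1 would get 3.
- C: Column compares 16, 19, 1 and picks c2; Player 1 would get 17.
- D: Column compares 13, 8, 9 and picks c1; Player 1 would get 8.
Player 1's induced payoffs are 18, 3, 17, 8, so Player 1 commits to A. Subgame-perfect outcome: (A, c2) with payoffs (18, 12).
Under simultaneous play:
Player 1's best replies: c1→D; c2→D; c3→A.
Column's best replies: A→c2; B→c1; C→c2; D→c1.
Only (D, c1) has each player best-responding; Nash payoffs (8, 13).
Column earns 12 sequentially versus 13 at the Nash outcome: worse off.

worse off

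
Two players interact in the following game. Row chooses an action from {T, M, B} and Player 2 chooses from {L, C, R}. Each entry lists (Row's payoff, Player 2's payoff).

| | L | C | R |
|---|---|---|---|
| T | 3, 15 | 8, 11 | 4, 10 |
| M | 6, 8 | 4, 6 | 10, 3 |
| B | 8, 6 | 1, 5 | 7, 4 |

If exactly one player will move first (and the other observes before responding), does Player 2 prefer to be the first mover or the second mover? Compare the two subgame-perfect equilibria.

If Row leads: Player 2's best replies are T→L, M→L, B→L; Row's induced payoffs 3, 6, 8; outcome (B, L), payoffs (8, 6).
If Player 2 leads: Row's best replies are L→B, C→T, R→M; Player 2's induced payoffs 6, 11, 3; outcome (T, C), payoffs (8, 11).
Player 2 gets 11 moving first and 6 moving second, so Player 2 prefers to move first.

first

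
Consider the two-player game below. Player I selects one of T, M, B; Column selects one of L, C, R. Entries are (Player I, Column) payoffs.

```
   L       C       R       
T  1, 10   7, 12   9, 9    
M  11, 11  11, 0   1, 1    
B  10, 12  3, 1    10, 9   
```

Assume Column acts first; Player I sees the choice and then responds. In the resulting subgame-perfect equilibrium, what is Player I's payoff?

Solve by backward induction (Column leads).
- L: Player I compares 1, 11, 10 and picks M; Column would get 11.
- C: Player I compares 7, 11, 3 and picks M; Column would get 0.
- R: Player I compares 9, 1, 10 and picks B; Column would get 9.
Among 11, 0, 9, the best is 11 at L. Subgame-perfect outcome: (M, L) with payoffs (11, 11).

11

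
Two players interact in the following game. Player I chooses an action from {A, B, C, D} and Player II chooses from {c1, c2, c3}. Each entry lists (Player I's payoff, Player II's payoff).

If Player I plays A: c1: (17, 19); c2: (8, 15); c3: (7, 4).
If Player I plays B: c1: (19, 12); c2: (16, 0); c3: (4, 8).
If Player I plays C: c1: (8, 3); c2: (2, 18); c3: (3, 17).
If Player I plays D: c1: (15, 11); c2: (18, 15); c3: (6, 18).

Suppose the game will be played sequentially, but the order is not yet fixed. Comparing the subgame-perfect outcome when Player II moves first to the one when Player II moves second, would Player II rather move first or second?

first

If Player I leads: Player II's best replies are A→c1, B→c1, C→c2, D→c3; Player I's induced payoffs 17, 19, 2, 6; outcome (B, c1), payoffs (19, 12).
If Player II leads: Player I's best replies are c1→B, c2→D, c3→A; Player II's induced payoffs 12, 15, 4; outcome (D, c2), payoffs (18, 15).
Player II gets 15 moving first and 12 moving second, so Player II prefers to move first.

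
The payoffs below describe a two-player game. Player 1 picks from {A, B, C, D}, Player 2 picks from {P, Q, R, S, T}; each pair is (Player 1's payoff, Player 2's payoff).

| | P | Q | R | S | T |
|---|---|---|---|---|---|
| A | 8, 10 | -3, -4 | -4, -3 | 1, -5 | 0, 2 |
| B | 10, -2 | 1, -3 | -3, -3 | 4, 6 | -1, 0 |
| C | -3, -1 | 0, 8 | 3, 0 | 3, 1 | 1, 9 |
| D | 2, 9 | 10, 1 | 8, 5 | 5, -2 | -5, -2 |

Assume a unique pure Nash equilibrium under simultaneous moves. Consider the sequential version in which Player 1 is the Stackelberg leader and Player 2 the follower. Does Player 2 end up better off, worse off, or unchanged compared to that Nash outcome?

better off

Backward induction with Player 1 moving first.
- A → Player 2 plays P (best of 10, -4, -3, -5, 2); Player 1 gets 8.
- B → Player 2 plays S (best of -2, -3, -3, 6, 0); Player 1 gets 4.
- C → Player 2 plays T (best of -1, 8, 0, 1, 9); Player 1 gets 1.
- D → Player 2 plays P (best of 9, 1, 5, -2, -2); Player 1 gets 2.
Maximizing over 8, 4, 1, 2, Player 1 chooses A. Subgame-perfect outcome: (A, P) with payoffs (8, 10).
For the simultaneous game, intersect best replies.
Player 1's best replies: P→B; Q→D; R→D; S→D; T→C.
Player 2's best replies: A→P; B→S; C→T; D→P.
The unique mutual best reply is (C, T), giving (1, 9).
Player 2 earns 10 sequentially versus 9 at the Nash outcome: better off.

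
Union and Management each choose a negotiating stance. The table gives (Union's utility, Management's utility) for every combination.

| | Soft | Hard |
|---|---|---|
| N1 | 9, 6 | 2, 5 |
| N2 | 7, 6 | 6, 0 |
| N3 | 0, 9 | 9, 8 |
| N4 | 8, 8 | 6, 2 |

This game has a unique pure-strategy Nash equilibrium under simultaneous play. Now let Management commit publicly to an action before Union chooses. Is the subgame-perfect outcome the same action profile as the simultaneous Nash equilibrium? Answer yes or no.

no

Union best-responds to each possible Management move:
- Soft: Union compares 9, 7, 0, 8 and picks N1; Management would get 6.
- Hard: Union compares 2, 6, 9, 6 and picks N3; Management would get 8.
Maximizing over 6, 8, Management chooses Hard. Subgame-perfect outcome: (N3, Hard) with payoffs (9, 8).
For the simultaneous game, intersect best replies.
Union's best replies: Soft→N1; Hard→N3.
Management's best replies: N1→Soft; N2→Soft; N3→Soft; N4→Soft.
The unique mutual best reply is (N1, Soft), giving (9, 6).
Sequential outcome (N3, Hard) differs from the Nash profile (N1, Soft).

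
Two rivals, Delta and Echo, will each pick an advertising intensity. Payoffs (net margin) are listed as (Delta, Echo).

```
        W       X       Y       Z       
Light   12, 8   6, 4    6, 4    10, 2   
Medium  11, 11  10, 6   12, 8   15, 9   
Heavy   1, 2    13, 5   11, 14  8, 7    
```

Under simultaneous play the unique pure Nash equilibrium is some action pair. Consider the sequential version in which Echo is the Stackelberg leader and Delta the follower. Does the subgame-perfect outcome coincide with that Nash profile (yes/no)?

no

Solve by backward induction (Echo leads).
- W → Delta plays Light (best of 12, 11, 1); Echo gets 8.
- X → Delta plays Heavy (best of 6, 10, 13); Echo gets 5.
- Y → Delta plays Medium (best of 6, 12, 11); Echo gets 8.
- Z → Delta plays Medium (best of 10, 15, 8); Echo gets 9.
Maximizing over 8, 5, 8, 9, Echo chooses Z. Subgame-perfect outcome: (Medium, Z) with payoffs (15, 9).
Now find the simultaneous Nash equilibrium.
Delta's best replies: W→Light; X→Heavy; Y→Medium; Z→Medium.
Echo's best replies: Light→W; Medium→W; Heavy→Y.
Only (Light, W) has each player best-responding; Nash payoffs (12, 8).
Sequential outcome (Medium, Z) differs from the Nash profile (Light, W).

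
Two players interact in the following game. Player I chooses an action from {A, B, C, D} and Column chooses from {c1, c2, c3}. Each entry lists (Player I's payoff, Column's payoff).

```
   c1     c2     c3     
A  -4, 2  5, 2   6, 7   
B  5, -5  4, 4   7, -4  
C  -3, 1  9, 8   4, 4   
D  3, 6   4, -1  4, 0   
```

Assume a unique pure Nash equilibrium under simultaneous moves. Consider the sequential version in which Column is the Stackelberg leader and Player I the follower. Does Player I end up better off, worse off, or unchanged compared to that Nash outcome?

Player I best-responds to each possible Column move:
- c1: Player I compares -4, 5, -3, 3 and picks B; Column would get -5.
- c2: Player I compares 5, 4, 9, 4 and picks C; Column would get 8.
- c3: Player I compares 6, 7, 4, 4 and picks B; Column would get -4.
Among -5, 8, -4, the best is 8 at c2. Subgame-perfect outcome: (C, c2) with payoffs (9, 8).
For the simultaneous game, intersect best replies.
Player I's best replies: c1→B; c2→C; c3→B.
Column's best replies: A→c3; B→c2; C→c2; D→c1.
The unique mutual best reply is (C, c2), giving (9, 8).
Player I earns 9 sequentially versus 9 at the Nash outcome: unchanged.

unchanged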